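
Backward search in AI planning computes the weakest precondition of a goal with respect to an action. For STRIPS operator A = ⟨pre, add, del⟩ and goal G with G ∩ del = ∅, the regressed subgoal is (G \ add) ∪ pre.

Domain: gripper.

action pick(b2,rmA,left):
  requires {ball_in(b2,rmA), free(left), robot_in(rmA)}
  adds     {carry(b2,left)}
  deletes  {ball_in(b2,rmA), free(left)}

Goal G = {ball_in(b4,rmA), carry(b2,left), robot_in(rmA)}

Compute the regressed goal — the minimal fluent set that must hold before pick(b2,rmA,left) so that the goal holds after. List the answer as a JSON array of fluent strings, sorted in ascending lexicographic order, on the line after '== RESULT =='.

Regress:
  G ∩ del = {}  (empty — regression defined)
  G \ add = {ball_in(b4,rmA), carry(b2,left), robot_in(rmA)} \ {carry(b2,left)} = {ball_in(b4,rmA), robot_in(rmA)}
  ∪ pre   = {ball_in(b4,rmA), robot_in(rmA)} ∪ {ball_in(b2,rmA), free(left), robot_in(rmA)}
          = {ball_in(b2,rmA), ball_in(b4,rmA), free(left), robot_in(rmA)}

== RESULT ==
["ball_in(b2,rmA)", "ball_in(b4,rmA)", "free(left)", "robot_in(rmA)"]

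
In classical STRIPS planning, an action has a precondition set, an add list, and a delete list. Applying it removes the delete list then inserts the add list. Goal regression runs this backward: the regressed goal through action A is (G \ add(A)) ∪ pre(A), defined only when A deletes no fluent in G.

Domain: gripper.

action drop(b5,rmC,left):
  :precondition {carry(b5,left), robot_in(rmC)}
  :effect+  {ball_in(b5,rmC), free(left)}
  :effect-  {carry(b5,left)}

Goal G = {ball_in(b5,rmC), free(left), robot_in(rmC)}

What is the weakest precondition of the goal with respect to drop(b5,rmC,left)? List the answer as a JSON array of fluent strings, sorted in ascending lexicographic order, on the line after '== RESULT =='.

Regress:
  G ∩ del = {}  (empty — regression defined)
  G \ add = {ball_in(b5,rmC), free(left), robot_in(rmC)} \ {ball_in(b5,rmC), free(left)} = {robot_in(rmC)}
  ∪ pre   = {robot_in(rmC)} ∪ {carry(b5,left), robot_in(rmC)}
          = {carry(b5,left), robot_in(rmC)}

== RESULT ==
["carry(b5,left)", "robot_in(rmC)"]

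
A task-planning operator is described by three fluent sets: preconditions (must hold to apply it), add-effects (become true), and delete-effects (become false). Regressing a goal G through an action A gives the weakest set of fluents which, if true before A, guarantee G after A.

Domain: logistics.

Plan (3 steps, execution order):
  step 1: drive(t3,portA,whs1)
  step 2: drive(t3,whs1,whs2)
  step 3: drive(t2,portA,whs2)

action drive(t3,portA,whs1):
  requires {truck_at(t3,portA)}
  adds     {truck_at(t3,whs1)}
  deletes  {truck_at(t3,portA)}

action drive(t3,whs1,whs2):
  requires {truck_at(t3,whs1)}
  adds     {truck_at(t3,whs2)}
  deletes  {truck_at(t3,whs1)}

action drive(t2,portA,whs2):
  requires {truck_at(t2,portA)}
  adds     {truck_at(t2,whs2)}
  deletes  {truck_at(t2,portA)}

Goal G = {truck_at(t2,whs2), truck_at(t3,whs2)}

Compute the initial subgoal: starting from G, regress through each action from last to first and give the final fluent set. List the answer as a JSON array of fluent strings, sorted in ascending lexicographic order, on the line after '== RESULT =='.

Work backward from the goal:
  through step 3 (drive(t2,portA,whs2)): drop {truck_at(t2,whs2)}, keep {truck_at(t3,whs2)}, require {truck_at(t2,portA)}
    → {truck_at(t2,portA), truck_at(t3,whs2)}
  through step 2 (drive(t3,whs1,whs2)): drop {truck_at(t3,whs2)}, keep {truck_at(t2,portA)}, require {truck_at(t3,whs1)}
    → {truck_at(t2,portA), truck_at(t3,whs1)}
  through step 1 (drive(t3,portA,whs1)): drop {truck_at(t3,whs1)}, keep {truck_at(t2,portA)}, require {truck_at(t3,portA)}
    → {truck_at(t2,portA), truck_at(t3,portA)}

== RESULT ==
["truck_at(t2,portA)", "truck_at(t3,portA)"]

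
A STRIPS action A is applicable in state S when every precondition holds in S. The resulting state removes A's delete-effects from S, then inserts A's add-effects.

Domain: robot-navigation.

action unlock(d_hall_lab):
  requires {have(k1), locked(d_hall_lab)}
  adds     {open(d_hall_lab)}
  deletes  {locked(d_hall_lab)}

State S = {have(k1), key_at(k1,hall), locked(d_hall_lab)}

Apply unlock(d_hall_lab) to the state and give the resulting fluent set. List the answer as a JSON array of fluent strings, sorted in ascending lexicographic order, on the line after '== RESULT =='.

Progress:
  pre ⊆ S: {have(k1), locked(d_hall_lab)} ⊆ S  — applicable
  S \ del = {have(k1), key_at(k1,hall)}
  ∪ add   = {have(k1), key_at(k1,hall), open(d_hall_lab)}

== RESULT ==
["have(k1)", "key_at(k1,hall)", "open(d_hall_lab)"]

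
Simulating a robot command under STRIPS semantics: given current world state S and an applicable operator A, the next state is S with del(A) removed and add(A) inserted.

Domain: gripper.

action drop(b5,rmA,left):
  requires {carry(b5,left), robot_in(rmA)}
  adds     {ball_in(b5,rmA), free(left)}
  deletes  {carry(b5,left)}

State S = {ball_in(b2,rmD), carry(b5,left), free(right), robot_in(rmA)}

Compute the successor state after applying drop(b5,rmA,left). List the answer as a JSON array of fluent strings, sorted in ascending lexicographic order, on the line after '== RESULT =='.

Compute (S \ del) ∪ add:
  pre ⊆ S: {carry(b5,left), robot_in(rmA)} ⊆ S  — applicable
  S \ del = {ball_in(b2,rmD), free(right), robot_in(rmA)}
  ∪ add   = {ball_in(b2,rmD), ball_in(b5,rmA), free(left), free(right), robot_in(rmA)}

== RESULT ==
["ball_in(b2,rmD)", "ball_in(b5,rmA)", "free(left)", "free(right)", "robot_in(rmA)"]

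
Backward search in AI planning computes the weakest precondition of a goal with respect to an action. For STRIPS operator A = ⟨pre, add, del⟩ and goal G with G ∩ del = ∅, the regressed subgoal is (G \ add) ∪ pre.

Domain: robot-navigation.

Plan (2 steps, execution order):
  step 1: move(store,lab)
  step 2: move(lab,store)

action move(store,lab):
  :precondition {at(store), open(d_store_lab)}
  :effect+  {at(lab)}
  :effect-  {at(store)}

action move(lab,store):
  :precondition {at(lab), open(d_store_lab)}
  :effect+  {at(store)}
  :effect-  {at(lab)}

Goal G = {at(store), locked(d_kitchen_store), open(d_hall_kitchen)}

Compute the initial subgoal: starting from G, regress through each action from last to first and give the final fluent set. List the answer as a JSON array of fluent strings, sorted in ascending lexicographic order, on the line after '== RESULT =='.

Regress step by step:
  through step 2 (move(lab,store)): drop {at(store)}, keep {locked(d_kitchen_store), open(d_hall_kitchen)}, require {at(lab), open(d_store_lab)}
    → {at(lab), locked(d_kitchen_store), open(d_hall_kitchen), open(d_store_lab)}
  through step 1 (move(store,lab)): drop {at(lab)}, keep {locked(d_kitchen_store), open(d_hall_kitchen), open(d_store_lab)}, require {at(store), open(d_store_lab)}
    → {at(store), locked(d_kitchen_store), open(d_hall_kitchen), open(d_store_lab)}

== RESULT ==
["at(store)", "locked(d_kitchen_store)", "open(d_hall_kitchen)", "open(d_store_lab)"]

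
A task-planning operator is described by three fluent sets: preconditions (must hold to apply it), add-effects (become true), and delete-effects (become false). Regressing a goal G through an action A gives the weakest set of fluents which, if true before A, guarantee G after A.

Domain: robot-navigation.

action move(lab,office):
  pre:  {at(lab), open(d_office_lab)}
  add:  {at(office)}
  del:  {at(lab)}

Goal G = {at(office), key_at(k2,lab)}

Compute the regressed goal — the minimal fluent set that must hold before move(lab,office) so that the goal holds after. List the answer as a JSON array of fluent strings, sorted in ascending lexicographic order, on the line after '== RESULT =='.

Compute (G \ add) ∪ pre:
  G ∩ del = {}  (empty — regression defined)
  G \ add = {at(office), key_at(k2,lab)} \ {at(office)} = {key_at(k2,lab)}
  ∪ pre   = {key_at(k2,lab)} ∪ {at(lab), open(d_office_lab)}
          = {at(lab), key_at(k2,lab), open(d_office_lab)}

== RESULT ==
["at(lab)", "key_at(k2,lab)", "open(d_office_lab)"]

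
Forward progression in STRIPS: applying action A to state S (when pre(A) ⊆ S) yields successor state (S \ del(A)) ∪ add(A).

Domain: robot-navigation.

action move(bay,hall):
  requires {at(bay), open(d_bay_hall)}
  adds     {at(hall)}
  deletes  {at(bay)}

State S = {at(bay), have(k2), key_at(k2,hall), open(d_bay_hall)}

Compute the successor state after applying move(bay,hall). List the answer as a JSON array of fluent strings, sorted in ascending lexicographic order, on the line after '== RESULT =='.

Progress:
  pre ⊆ S: {at(bay), open(d_bay_hall)} ⊆ S  — applicable
  S \ del = {have(k2), key_at(k2,hall), open(d_bay_hall)}
  ∪ add   = {at(hall), have(k2), key_at(k2,hall), open(d_bay_hall)}

== RESULT ==
["at(hall)", "have(k2)", "key_at(k2,hall)", "open(d_bay_hall)"]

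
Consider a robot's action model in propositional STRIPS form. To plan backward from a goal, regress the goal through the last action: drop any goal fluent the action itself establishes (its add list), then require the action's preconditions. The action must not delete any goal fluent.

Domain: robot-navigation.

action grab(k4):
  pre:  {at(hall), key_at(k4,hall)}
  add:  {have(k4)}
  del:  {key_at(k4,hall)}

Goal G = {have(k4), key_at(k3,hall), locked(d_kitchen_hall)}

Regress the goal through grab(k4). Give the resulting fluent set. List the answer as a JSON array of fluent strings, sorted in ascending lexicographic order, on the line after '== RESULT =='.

Regress:
  G ∩ del = {}  (empty — regression defined)
  G \ add = {have(k4), key_at(k3,hall), locked(d_kitchen_hall)} \ {have(k4)} = {key_at(k3,hall), locked(d_kitchen_hall)}
  ∪ pre   = {key_at(k3,hall), locked(d_kitchen_hall)} ∪ {at(hall), key_at(k4,hall)}
          = {at(hall), key_at(k3,hall), key_at(k4,hall), locked(d_kitchen_hall)}

== RESULT ==
["at(hall)", "key_at(k3,hall)", "key_at(k4,hall)", "locked(d_kitchen_hall)"]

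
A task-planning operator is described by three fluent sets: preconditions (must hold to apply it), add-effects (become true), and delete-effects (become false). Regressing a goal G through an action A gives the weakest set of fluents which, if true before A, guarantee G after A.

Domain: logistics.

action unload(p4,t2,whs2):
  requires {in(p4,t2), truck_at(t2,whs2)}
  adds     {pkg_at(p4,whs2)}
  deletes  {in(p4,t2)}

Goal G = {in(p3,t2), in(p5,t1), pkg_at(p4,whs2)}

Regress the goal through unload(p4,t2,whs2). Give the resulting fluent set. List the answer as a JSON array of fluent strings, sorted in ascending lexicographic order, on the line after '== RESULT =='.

Compute (G \ add) ∪ pre:
  G ∩ del = {}  (empty — regression defined)
  G \ add = {in(p3,t2), in(p5,t1), pkg_at(p4,whs2)} \ {pkg_at(p4,whs2)} = {in(p3,t2), in(p5,t1)}
  ∪ pre   = {in(p3,t2), in(p5,t1)} ∪ {in(p4,t2), truck_at(t2,whs2)}
          = {in(p3,t2), in(p4,t2), in(p5,t1), truck_at(t2,whs2)}

== RESULT ==
["in(p3,t2)", "in(p4,t2)", "in(p5,t1)", "truck_at(t2,whs2)"]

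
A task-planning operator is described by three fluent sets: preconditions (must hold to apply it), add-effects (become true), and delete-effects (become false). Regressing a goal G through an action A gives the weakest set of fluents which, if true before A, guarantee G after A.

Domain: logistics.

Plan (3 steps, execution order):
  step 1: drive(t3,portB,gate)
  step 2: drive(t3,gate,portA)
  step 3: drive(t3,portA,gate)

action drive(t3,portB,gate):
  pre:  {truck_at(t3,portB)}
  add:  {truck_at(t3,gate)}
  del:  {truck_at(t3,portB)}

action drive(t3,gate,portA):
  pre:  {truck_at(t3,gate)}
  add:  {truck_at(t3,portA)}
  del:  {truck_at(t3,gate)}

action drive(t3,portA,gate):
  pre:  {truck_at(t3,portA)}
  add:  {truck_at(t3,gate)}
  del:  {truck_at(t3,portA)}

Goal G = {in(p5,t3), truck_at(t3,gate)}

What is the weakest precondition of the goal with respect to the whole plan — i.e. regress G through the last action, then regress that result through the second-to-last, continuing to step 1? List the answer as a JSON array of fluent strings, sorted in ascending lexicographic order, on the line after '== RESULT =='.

Regress step by step:
  through step 3 (drive(t3,portA,gate)): drop {truck_at(t3,gate)}, keep {in(p5,t3)}, require {truck_at(t3,portA)}
    → {in(p5,t3), truck_at(t3,portA)}
  through step 2 (drive(t3,gate,portA)): drop {truck_at(t3,portA)}, keep {in(p5,t3)}, require {truck_at(t3,gate)}
    → {in(p5,t3), truck_at(t3,gate)}
  through step 1 (drive(t3,portB,gate)): drop {truck_at(t3,gate)}, keep {in(p5,t3)}, require {truck_at(t3,portB)}
    → {in(p5,t3), truck_at(t3,portB)}

== RESULT ==
["in(p5,t3)", "truck_at(t3,portB)"]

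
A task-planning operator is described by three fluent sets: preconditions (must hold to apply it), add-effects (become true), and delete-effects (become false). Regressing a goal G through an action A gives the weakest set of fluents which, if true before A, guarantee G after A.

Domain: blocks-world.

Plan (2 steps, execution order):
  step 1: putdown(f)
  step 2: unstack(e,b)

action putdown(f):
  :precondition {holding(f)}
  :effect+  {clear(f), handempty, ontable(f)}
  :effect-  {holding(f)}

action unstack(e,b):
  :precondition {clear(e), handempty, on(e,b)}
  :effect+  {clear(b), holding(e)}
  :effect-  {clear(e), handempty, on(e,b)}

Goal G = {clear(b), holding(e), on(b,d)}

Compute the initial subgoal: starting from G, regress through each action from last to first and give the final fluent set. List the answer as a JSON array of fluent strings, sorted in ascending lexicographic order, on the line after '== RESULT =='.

Regress step by step:
  through step 2 (unstack(e,b)): drop {clear(b), holding(e)}, keep {on(b,d)}, require {clear(e), handempty, on(e,b)}
    → {clear(e), handempty, on(b,d), on(e,b)}
  through step 1 (putdown(f)): drop {handempty}, keep {clear(e), on(b,d), on(e,b)}, require {holding(f)}
    → {clear(e), holding(f), on(b,d), on(e,b)}

== RESULT ==
["clear(e)", "holding(f)", "on(b,d)", "on(e,b)"]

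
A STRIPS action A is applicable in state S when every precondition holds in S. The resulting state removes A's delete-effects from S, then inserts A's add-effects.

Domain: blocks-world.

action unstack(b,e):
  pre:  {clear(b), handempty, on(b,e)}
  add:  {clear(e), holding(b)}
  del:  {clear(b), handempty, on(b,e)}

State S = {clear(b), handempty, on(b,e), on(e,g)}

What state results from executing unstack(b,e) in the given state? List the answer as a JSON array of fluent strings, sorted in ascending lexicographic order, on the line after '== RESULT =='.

Compute (S \ del) ∪ add:
  pre ⊆ S: {clear(b), handempty, on(b,e)} ⊆ S  — applicable
  S \ del = {on(e,g)}
  ∪ add   = {clear(e), holding(b), on(e,g)}

== RESULT ==
["clear(e)", "holding(b)", "on(e,g)"]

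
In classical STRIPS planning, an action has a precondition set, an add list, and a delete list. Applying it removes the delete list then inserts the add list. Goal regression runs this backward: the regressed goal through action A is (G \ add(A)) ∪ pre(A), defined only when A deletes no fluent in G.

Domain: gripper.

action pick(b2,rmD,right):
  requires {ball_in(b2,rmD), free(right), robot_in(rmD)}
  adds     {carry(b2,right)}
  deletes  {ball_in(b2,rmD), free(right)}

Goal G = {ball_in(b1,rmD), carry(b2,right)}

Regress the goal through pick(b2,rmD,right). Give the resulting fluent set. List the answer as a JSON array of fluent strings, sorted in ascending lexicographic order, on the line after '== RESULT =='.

Compute (G \ add) ∪ pre:
  G ∩ del = {}  (empty — regression defined)
  G \ add = {ball_in(b1,rmD), carry(b2,right)} \ {carry(b2,right)} = {ball_in(b1,rmD)}
  ∪ pre   = {ball_in(b1,rmD)} ∪ {ball_in(b2,rmD), free(right), robot_in(rmD)}
          = {ball_in(b1,rmD), ball_in(b2,rmD), free(right), robot_in(rmD)}

== RESULT ==
["ball_in(b1,rmD)", "ball_in(b2,rmD)", "free(right)", "robot_in(rmD)"]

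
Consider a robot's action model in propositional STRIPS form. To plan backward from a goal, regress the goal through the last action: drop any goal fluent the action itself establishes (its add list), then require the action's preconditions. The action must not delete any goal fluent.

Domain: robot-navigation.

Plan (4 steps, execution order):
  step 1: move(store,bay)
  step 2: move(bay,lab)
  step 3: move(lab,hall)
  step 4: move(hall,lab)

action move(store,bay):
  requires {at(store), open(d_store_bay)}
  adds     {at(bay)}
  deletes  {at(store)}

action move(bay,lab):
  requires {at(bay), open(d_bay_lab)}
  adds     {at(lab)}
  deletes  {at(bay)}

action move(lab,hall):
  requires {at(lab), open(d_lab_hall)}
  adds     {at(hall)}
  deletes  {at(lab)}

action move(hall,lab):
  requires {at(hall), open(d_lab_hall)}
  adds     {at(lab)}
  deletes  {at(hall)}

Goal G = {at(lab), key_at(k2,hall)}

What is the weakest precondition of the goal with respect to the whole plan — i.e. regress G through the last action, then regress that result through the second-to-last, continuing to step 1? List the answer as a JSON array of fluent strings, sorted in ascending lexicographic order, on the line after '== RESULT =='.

Work backward from the goal:
  through step 4 (move(hall,lab)): drop {at(lab)}, keep {key_at(k2,hall)}, require {at(hall), open(d_lab_hall)}
    → {at(hall), key_at(k2,hall), open(d_lab_hall)}
  through step 3 (move(lab,hall)): drop {at(hall)}, keep {key_at(k2,hall), open(d_lab_hall)}, require {at(lab), open(d_lab_hall)}
    → {at(lab), key_at(k2,hall), open(d_lab_hall)}
  through step 2 (move(bay,lab)): drop {at(lab)}, keep {key_at(k2,hall), open(d_lab_hall)}, require {at(bay), open(d_bay_lab)}
    → {at(bay), key_at(k2,hall), open(d_bay_lab), open(d_lab_hall)}
  through step 1 (move(store,bay)): drop {at(bay)}, keep {key_at(k2,hall), open(d_bay_lab), open(d_lab_hall)}, require {at(store), open(d_store_bay)}
    → {at(store), key_at(k2,hall), open(d_bay_lab), open(d_lab_hall), open(d_store_bay)}

== RESULT ==
["at(store)", "key_at(k2,hall)", "open(d_bay_lab)", "open(d_lab_hall)", "open(d_store_bay)"]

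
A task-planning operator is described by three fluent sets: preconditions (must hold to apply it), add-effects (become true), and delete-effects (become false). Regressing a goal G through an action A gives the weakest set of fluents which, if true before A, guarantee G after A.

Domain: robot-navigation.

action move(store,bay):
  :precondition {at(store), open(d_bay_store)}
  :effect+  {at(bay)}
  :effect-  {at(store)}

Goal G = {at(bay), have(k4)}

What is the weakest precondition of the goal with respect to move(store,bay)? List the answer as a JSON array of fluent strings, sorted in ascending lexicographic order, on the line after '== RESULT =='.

Compute (G \ add) ∪ pre:
  G ∩ del = {}  (empty — regression defined)
  G \ add = {at(bay), have(k4)} \ {at(bay)} = {have(k4)}
  ∪ pre   = {have(k4)} ∪ {at(store), open(d_bay_store)}
          = {at(store), have(k4), open(d_bay_store)}

== RESULT ==
["at(store)", "have(k4)", "open(d_bay_store)"]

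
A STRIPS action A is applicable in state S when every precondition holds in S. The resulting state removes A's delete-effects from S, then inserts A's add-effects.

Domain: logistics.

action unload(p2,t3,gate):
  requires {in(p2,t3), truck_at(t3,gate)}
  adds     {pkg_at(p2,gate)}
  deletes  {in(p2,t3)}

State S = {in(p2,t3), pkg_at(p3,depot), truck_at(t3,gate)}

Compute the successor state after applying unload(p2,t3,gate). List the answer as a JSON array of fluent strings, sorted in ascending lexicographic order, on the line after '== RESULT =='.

Compute (S \ del) ∪ add:
  pre ⊆ S: {in(p2,t3), truck_at(t3,gate)} ⊆ S  — applicable
  S \ del = {pkg_at(p3,depot), truck_at(t3,gate)}
  ∪ add   = {pkg_at(p2,gate), pkg_at(p3,depot), truck_at(t3,gate)}

== RESULT ==
["pkg_at(p2,gate)", "pkg_at(p3,depot)", "truck_at(t3,gate)"]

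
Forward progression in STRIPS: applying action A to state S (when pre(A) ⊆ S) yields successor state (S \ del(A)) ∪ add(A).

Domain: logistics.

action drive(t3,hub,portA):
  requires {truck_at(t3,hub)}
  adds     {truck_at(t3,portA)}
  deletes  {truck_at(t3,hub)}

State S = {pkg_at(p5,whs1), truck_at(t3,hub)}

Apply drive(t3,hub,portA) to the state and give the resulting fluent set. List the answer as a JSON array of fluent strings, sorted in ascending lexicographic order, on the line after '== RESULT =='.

Compute (S \ del) ∪ add:
  pre ⊆ S: {truck_at(t3,hub)} ⊆ S  — applicable
  S \ del = {pkg_at(p5,whs1)}
  ∪ add   = {pkg_at(p5,whs1), truck_at(t3,portA)}

== RESULT ==
["pkg_at(p5,whs1)", "truck_at(t3,portA)"]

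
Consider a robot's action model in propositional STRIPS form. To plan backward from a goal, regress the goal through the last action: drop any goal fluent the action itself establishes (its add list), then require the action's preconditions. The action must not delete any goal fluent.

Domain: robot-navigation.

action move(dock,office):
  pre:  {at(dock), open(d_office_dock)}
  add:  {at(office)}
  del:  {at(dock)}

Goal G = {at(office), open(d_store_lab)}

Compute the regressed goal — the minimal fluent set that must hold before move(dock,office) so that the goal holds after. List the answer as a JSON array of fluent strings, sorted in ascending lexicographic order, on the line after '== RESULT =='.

Compute (G \ add) ∪ pre:
  G ∩ del = {}  (empty — regression defined)
  G \ add = {at(office), open(d_store_lab)} \ {at(office)} = {open(d_store_lab)}
  ∪ pre   = {open(d_store_lab)} ∪ {at(dock), open(d_office_dock)}
          = {at(dock), open(d_office_dock), open(d_store_lab)}

== RESULT ==
["at(dock)", "open(d_office_dock)", "open(d_store_lab)"]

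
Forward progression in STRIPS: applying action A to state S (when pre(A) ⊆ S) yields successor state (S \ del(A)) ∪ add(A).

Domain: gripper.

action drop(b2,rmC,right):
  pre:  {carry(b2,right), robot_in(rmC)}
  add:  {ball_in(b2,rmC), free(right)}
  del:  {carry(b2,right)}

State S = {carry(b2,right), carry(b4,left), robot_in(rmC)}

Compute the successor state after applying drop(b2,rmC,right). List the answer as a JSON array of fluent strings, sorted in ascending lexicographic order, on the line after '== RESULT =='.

Compute (S \ del) ∪ add:
  pre ⊆ S: {carry(b2,right), robot_in(rmC)} ⊆ S  — applicable
  S \ del = {carry(b4,left), robot_in(rmC)}
  ∪ add   = {ball_in(b2,rmC), carry(b4,left), free(right), robot_in(rmC)}

== RESULT ==
["ball_in(b2,rmC)", "carry(b4,left)", "free(right)", "robot_in(rmC)"]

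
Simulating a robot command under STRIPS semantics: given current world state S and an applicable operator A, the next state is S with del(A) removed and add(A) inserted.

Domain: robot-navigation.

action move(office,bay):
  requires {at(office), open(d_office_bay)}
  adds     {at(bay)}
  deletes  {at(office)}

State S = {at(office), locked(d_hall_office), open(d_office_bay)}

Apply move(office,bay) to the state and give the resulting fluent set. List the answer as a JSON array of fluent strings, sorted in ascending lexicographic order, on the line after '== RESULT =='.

Compute (S \ del) ∪ add:
  pre ⊆ S: {at(office), open(d_office_bay)} ⊆ S  — applicable
  S \ del = {locked(d_hall_office), open(d_office_bay)}
  ∪ add   = {at(bay), locked(d_hall_office), open(d_office_bay)}

== RESULT ==
["at(bay)", "locked(d_hall_office)", "open(d_office_bay)"]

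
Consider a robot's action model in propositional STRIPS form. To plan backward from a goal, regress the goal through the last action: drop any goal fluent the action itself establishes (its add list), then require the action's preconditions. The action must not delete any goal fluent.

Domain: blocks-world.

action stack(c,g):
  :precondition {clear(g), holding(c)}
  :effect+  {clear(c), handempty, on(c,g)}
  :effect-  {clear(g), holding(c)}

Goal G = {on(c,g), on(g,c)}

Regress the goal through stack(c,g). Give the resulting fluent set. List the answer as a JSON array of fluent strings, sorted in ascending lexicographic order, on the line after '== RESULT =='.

Compute (G \ add) ∪ pre:
  G ∩ del = {}  (empty — regression defined)
  G \ add = {on(c,g), on(g,c)} \ {clear(c), handempty, on(c,g)} = {on(g,c)}
  ∪ pre   = {on(g,c)} ∪ {clear(g), holding(c)}
          = {clear(g), holding(c), on(g,c)}

== RESULT ==
["clear(g)", "holding(c)", "on(g,c)"]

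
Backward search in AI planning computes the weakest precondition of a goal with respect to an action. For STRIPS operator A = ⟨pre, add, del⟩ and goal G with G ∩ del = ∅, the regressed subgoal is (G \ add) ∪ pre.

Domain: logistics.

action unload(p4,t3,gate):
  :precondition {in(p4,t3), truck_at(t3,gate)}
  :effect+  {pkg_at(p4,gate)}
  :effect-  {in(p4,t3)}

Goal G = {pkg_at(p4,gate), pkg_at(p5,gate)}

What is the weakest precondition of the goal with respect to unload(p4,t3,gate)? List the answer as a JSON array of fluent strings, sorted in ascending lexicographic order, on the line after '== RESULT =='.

Compute (G \ add) ∪ pre:
  G ∩ del = {}  (empty — regression defined)
  G \ add = {pkg_at(p4,gate), pkg_at(p5,gate)} \ {pkg_at(p4,gate)} = {pkg_at(p5,gate)}
  ∪ pre   = {pkg_at(p5,gate)} ∪ {in(p4,t3), truck_at(t3,gate)}
          = {in(p4,t3), pkg_at(p5,gate), truck_at(t3,gate)}

== RESULT ==
["in(p4,t3)", "pkg_at(p5,gate)", "truck_at(t3,gate)"]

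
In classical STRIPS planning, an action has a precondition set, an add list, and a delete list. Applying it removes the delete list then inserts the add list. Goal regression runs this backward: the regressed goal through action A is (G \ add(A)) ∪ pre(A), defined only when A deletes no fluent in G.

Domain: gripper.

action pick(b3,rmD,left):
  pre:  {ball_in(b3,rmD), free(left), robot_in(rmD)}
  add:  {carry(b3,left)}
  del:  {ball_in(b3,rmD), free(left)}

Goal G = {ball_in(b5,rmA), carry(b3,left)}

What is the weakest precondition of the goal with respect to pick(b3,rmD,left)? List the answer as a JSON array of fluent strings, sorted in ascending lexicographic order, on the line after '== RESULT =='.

Compute (G \ add) ∪ pre:
  G ∩ del = {}  (empty — regression defined)
  G \ add = {ball_in(b5,rmA), carry(b3,left)} \ {carry(b3,left)} = {ball_in(b5,rmA)}
  ∪ pre   = {ball_in(b5,rmA)} ∪ {ball_in(b3,rmD), free(left), robot_in(rmD)}
          = {ball_in(b3,rmD), ball_in(b5,rmA), free(left), robot_in(rmD)}

== RESULT ==
["ball_in(b3,rmD)", "ball_in(b5,rmA)", "free(left)", "robot_in(rmD)"]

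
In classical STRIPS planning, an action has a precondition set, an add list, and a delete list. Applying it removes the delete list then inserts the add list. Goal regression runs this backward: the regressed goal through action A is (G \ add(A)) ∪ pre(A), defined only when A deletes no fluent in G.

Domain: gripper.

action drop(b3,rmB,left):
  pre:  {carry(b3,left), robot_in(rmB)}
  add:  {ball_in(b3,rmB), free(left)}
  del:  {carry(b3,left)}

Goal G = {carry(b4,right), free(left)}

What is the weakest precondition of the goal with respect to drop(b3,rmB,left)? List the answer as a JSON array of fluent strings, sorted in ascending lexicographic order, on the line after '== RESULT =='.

Compute (G \ add) ∪ pre:
  G ∩ del = {}  (empty — regression defined)
  G \ add = {carry(b4,right), free(left)} \ {ball_in(b3,rmB), free(left)} = {carry(b4,right)}
  ∪ pre   = {carry(b4,right)} ∪ {carry(b3,left), robot_in(rmB)}
          = {carry(b3,left), carry(b4,right), robot_in(rmB)}

== RESULT ==
["carry(b3,left)", "carry(b4,right)", "robot_in(rmB)"]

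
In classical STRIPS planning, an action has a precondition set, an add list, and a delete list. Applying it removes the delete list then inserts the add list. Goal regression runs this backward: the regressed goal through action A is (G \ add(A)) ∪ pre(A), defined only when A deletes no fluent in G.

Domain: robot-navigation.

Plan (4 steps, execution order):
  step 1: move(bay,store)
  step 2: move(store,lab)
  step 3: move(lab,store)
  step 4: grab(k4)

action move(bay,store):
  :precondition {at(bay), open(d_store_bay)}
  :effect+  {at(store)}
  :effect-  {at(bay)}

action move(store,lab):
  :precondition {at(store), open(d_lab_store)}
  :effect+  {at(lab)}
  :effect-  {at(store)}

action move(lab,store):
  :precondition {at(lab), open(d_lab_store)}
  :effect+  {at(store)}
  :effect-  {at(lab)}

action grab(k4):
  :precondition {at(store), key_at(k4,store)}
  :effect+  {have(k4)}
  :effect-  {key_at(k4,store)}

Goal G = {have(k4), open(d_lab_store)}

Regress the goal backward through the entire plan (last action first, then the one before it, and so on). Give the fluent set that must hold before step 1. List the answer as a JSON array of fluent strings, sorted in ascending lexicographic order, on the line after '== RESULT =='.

Work backward from the goal:
  through step 4 (grab(k4)): drop {have(k4)}, keep {open(d_lab_store)}, require {at(store), key_at(k4,store)}
    → {at(store), key_at(k4,store), open(d_lab_store)}
  through step 3 (move(lab,store)): drop {at(store)}, keep {key_at(k4,store), open(d_lab_store)}, require {at(lab), open(d_lab_store)}
    → {at(lab), key_at(k4,store), open(d_lab_store)}
  through step 2 (move(store,lab)): drop {at(lab)}, keep {key_at(k4,store), open(d_lab_store)}, require {at(store), open(d_lab_store)}
    → {at(store), key_at(k4,store), open(d_lab_store)}
  through step 1 (move(bay,store)): drop {at(store)}, keep {key_at(k4,store), open(d_lab_store)}, require {at(bay), open(d_store_bay)}
    → {at(bay), key_at(k4,store), open(d_lab_store), open(d_store_bay)}

== RESULT ==
["at(bay)", "key_at(k4,store)", "open(d_lab_store)", "open(d_store_bay)"]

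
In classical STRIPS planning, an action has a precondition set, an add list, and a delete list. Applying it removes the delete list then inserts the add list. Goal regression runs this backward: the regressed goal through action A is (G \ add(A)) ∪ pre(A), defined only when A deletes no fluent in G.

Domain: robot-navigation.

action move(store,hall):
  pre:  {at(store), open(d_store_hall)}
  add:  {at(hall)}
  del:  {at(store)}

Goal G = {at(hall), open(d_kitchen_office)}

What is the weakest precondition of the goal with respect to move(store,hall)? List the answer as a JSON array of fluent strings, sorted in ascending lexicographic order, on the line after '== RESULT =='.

Regress:
  G ∩ del = {}  (empty — regression defined)
  G \ add = {at(hall), open(d_kitchen_office)} \ {at(hall)} = {open(d_kitchen_office)}
  ∪ pre   = {open(d_kitchen_office)} ∪ {at(store), open(d_store_hall)}
          = {at(store), open(d_kitchen_office), open(d_store_hall)}

== RESULT ==
["at(store)", "open(d_kitchen_office)", "open(d_store_hall)"]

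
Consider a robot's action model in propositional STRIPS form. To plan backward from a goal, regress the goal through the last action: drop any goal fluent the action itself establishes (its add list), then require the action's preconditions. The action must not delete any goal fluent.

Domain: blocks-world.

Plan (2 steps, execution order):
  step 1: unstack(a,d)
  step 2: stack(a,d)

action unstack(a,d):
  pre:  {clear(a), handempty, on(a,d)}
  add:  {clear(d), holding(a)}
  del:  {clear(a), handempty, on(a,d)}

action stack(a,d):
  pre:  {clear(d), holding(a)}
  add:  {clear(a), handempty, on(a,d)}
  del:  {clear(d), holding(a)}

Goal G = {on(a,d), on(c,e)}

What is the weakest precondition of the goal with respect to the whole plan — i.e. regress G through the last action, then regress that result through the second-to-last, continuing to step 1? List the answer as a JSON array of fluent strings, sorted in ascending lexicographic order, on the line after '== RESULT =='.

Regress step by step:
  through step 2 (stack(a,d)): drop {on(a,d)}, keep {on(c,e)}, require {clear(d), holding(a)}
    → {clear(d), holding(a), on(c,e)}
  through step 1 (unstack(a,d)): drop {clear(d), holding(a)}, keep {on(c,e)}, require {clear(a), handempty, on(a,d)}
    → {clear(a), handempty, on(a,d), on(c,e)}

== RESULT ==
["clear(a)", "handempty", "on(a,d)", "on(c,e)"]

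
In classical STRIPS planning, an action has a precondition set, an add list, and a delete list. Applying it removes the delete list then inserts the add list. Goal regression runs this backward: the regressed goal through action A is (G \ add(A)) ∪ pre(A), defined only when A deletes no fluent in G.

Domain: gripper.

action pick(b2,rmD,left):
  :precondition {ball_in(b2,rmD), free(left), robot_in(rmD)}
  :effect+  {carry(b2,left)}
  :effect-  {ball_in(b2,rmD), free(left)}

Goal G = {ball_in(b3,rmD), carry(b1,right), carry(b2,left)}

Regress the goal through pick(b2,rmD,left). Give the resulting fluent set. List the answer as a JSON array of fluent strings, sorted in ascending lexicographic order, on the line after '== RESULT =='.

Regress:
  G ∩ del = {}  (empty — regression defined)
  G \ add = {ball_in(b3,rmD), carry(b1,right), carry(b2,left)} \ {carry(b2,left)} = {ball_in(b3,rmD), carry(b1,right)}
  ∪ pre   = {ball_in(b3,rmD), carry(b1,right)} ∪ {ball_in(b2,rmD), free(left), robot_in(rmD)}
          = {ball_in(b2,rmD), ball_in(b3,rmD), carry(b1,right), free(left), robot_in(rmD)}

== RESULT ==
["ball_in(b2,rmD)", "ball_in(b3,rmD)", "carry(b1,right)", "free(left)", "robot_in(rmD)"]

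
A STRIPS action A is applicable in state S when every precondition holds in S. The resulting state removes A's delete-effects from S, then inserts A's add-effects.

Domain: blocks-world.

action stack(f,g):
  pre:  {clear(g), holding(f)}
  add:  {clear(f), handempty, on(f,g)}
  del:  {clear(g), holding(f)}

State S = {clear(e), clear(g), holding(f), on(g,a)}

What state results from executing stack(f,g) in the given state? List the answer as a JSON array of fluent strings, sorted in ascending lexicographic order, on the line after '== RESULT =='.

Compute (S \ del) ∪ add:
  pre ⊆ S: {clear(g), holding(f)} ⊆ S  — applicable
  S \ del = {clear(e), on(g,a)}
  ∪ add   = {clear(e), clear(f), handempty, on(f,g), on(g,a)}

== RESULT ==
["clear(e)", "clear(f)", "handempty", "on(f,g)", "on(g,a)"]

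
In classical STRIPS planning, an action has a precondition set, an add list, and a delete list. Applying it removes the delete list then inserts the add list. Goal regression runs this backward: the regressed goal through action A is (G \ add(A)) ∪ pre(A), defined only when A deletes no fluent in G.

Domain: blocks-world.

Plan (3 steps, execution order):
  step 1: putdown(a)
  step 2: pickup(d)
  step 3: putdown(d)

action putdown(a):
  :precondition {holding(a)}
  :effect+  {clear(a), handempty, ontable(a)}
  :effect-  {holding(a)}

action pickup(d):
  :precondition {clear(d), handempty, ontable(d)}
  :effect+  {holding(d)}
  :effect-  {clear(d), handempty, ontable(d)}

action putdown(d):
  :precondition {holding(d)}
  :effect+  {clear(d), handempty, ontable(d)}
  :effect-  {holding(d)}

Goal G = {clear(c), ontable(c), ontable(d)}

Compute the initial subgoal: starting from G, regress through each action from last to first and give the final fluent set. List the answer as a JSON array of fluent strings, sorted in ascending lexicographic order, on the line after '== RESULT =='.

Regress step by step:
  through step 3 (putdown(d)): drop {ontable(d)}, keep {clear(c), ontable(c)}, require {holding(d)}
    → {clear(c), holding(d), ontable(c)}
  through step 2 (pickup(d)): drop {holding(d)}, keep {clear(c), ontable(c)}, require {clear(d), handempty, ontable(d)}
    → {clear(c), clear(d), handempty, ontable(c), ontable(d)}
  through step 1 (putdown(a)): drop {handempty}, keep {clear(c), clear(d), ontable(c), ontable(d)}, require {holding(a)}
    → {clear(c), clear(d), holding(a), ontable(c), ontable(d)}

== RESULT ==
["clear(c)", "clear(d)", "holding(a)", "ontable(c)", "ontable(d)"]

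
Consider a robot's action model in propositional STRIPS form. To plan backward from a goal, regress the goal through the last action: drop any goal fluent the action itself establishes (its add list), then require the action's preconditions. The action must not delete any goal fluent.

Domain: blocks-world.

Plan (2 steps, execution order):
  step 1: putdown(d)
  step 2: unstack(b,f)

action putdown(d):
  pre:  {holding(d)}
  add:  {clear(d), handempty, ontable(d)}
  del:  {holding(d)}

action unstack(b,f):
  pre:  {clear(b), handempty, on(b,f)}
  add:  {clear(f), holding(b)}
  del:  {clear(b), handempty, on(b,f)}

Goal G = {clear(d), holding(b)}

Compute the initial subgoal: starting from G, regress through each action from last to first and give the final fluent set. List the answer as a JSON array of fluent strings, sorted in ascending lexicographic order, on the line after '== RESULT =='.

Regress step by step:
  through step 2 (unstack(b,f)): drop {holding(b)}, keep {clear(d)}, require {clear(b), handempty, on(b,f)}
    → {clear(b), clear(d), handempty, on(b,f)}
  through step 1 (putdown(d)): drop {clear(d), handempty}, keep {clear(b), on(b,f)}, require {holding(d)}
    → {clear(b), holding(d), on(b,f)}

== RESULT ==
["clear(b)", "holding(d)", "on(b,f)"]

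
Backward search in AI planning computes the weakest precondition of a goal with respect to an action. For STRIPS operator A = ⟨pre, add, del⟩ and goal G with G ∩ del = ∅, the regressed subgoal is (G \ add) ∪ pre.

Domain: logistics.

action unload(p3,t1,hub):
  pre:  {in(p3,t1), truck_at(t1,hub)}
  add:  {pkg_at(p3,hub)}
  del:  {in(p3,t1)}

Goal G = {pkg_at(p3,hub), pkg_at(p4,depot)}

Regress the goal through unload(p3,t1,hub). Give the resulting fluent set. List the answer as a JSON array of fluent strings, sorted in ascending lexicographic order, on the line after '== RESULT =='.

Compute (G \ add) ∪ pre:
  G ∩ del = {}  (empty — regression defined)
  G \ add = {pkg_at(p3,hub), pkg_at(p4,depot)} \ {pkg_at(p3,hub)} = {pkg_at(p4,depot)}
  ∪ pre   = {pkg_at(p4,depot)} ∪ {in(p3,t1), truck_at(t1,hub)}
          = {in(p3,t1), pkg_at(p4,depot), truck_at(t1,hub)}

== RESULT ==
["in(p3,t1)", "pkg_at(p4,depot)", "truck_at(t1,hub)"]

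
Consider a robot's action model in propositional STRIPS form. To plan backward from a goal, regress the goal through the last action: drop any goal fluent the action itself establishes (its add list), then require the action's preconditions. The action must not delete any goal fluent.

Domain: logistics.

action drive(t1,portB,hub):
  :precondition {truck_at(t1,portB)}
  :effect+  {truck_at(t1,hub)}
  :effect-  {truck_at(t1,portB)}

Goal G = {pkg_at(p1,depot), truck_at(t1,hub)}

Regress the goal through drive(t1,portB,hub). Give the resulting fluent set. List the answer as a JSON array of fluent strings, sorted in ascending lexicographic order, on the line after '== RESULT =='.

Compute (G \ add) ∪ pre:
  G ∩ del = {}  (empty — regression defined)
  G \ add = {pkg_at(p1,depot), truck_at(t1,hub)} \ {truck_at(t1,hub)} = {pkg_at(p1,depot)}
  ∪ pre   = {pkg_at(p1,depot)} ∪ {truck_at(t1,portB)}
          = {pkg_at(p1,depot), truck_at(t1,portB)}

== RESULT ==
["pkg_at(p1,depot)", "truck_at(t1,portB)"]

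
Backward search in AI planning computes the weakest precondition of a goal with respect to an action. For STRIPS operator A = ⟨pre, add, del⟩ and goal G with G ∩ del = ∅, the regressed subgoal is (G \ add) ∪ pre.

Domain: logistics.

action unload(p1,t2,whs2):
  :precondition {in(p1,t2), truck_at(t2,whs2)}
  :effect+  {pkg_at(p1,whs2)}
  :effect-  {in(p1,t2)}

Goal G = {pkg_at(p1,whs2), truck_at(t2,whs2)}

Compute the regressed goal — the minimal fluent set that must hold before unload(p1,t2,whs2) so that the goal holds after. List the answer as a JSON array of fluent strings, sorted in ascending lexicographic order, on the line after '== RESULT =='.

Compute (G \ add) ∪ pre:
  G ∩ del = {}  (empty — regression defined)
  G \ add = {pkg_at(p1,whs2), truck_at(t2,whs2)} \ {pkg_at(p1,whs2)} = {truck_at(t2,whs2)}
  ∪ pre   = {truck_at(t2,whs2)} ∪ {in(p1,t2), truck_at(t2,whs2)}
          = {in(p1,t2), truck_at(t2,whs2)}

== RESULT ==
["in(p1,t2)", "truck_at(t2,whs2)"]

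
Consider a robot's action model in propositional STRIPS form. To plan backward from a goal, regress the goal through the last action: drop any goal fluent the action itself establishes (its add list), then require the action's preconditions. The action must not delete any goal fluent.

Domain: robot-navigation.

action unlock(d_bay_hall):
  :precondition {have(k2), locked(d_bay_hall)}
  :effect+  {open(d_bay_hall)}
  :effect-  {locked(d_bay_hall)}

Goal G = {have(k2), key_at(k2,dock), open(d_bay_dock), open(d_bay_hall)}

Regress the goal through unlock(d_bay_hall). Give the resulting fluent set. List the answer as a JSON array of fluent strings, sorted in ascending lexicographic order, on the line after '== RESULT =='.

Regress:
  G ∩ del = {}  (empty — regression defined)
  G \ add = {have(k2), key_at(k2,dock), open(d_bay_dock), open(d_bay_hall)} \ {open(d_bay_hall)} = {have(k2), key_at(k2,dock), open(d_bay_dock)}
  ∪ pre   = {have(k2), key_at(k2,dock), open(d_bay_dock)} ∪ {have(k2), locked(d_bay_hall)}
          = {have(k2), key_at(k2,dock), locked(d_bay_hall), open(d_bay_dock)}

== RESULT ==
["have(k2)", "key_at(k2,dock)", "locked(d_bay_hall)", "open(d_bay_dock)"]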